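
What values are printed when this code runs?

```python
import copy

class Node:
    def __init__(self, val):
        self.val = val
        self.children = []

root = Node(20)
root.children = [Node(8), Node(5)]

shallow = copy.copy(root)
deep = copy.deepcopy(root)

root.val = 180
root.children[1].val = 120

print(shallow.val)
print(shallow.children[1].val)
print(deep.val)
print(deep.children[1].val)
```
20
120
20
5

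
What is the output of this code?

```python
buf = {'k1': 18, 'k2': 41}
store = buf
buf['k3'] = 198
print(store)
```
{'k1': 18, 'k2': 41, 'k3': 198}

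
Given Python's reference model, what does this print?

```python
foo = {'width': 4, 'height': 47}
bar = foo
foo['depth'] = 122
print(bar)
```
{'width': 4, 'height': 47, 'depth': 122}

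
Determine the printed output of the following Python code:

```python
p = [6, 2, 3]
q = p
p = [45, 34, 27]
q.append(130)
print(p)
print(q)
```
[45, 34, 27]
[6, 2, 3, 130]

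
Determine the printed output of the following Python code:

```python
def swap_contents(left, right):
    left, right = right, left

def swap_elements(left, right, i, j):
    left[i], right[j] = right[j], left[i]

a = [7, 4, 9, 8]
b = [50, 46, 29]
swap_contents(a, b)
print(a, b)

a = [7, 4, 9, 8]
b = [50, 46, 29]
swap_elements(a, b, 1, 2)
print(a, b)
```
[7, 4, 9, 8] [50, 46, 29]
[7, 29, 9, 8] [50, 46, 4]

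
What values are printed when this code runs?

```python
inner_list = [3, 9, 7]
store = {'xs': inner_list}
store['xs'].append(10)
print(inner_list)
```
[3, 9, 7, 10]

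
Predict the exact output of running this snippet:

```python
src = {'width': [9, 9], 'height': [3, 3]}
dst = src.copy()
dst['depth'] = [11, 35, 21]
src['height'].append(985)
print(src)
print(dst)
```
{'width': [9, 9], 'height': [3, 3, 985]}
{'width': [9, 9], 'height': [3, 3, 985], 'depth': [11, 35, 21]}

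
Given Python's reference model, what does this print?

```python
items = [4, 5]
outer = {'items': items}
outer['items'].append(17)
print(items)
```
[4, 5, 17]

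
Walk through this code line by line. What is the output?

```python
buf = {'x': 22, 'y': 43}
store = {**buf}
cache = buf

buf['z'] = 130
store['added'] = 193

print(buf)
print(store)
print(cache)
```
{'x': 22, 'y': 43, 'z': 130}
{'x': 22, 'y': 43, 'added': 193}
{'x': 22, 'y': 43, 'z': 130}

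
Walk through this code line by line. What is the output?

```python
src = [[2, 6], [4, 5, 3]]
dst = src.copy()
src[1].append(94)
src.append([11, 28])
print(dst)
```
[[2, 6], [4, 5, 3, 94]]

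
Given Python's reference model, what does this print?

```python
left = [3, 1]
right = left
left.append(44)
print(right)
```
[3, 1, 44]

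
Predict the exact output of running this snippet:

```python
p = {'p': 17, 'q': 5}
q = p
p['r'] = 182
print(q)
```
{'p': 17, 'q': 5, 'r': 182}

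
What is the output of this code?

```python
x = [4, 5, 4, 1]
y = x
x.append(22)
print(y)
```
[4, 5, 4, 1, 22]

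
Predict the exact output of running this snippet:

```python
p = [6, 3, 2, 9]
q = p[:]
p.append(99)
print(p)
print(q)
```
[6, 3, 2, 9, 99]
[6, 3, 2, 9]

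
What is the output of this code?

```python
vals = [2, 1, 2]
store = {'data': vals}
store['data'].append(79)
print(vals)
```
[2, 1, 2, 79]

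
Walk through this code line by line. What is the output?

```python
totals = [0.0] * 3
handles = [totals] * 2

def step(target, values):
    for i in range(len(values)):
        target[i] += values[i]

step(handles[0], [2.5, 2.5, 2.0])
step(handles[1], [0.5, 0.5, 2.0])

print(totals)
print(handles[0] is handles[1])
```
[3.0, 3.0, 4.0]
True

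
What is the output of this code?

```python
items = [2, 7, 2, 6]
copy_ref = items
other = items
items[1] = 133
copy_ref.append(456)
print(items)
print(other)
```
[2, 133, 2, 6, 456]
[2, 133, 2, 6, 456]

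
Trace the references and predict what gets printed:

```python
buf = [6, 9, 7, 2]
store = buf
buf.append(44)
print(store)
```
[6, 9, 7, 2, 44]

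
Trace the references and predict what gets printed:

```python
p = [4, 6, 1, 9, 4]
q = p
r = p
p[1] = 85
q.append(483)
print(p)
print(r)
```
[4, 85, 1, 9, 4, 483]
[4, 85, 1, 9, 4, 483]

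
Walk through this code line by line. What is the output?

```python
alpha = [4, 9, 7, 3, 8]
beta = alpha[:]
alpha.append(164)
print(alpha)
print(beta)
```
[4, 9, 7, 3, 8, 164]
[4, 9, 7, 3, 8]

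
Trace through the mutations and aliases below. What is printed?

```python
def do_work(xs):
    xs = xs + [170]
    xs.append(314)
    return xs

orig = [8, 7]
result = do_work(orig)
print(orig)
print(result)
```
[8, 7]
[8, 7, 170, 314]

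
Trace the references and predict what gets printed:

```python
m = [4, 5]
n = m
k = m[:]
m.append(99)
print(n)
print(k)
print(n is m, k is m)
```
[4, 5, 99]
[4, 5]
True False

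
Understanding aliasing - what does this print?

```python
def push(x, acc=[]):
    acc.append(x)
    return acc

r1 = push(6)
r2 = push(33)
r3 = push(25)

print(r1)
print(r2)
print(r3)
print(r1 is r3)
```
[6, 33, 25]
[6, 33, 25]
[6, 33, 25]
True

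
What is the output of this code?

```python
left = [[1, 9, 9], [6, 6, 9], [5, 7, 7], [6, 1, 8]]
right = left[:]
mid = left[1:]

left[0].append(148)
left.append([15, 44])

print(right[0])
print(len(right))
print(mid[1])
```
[1, 9, 9, 148]
4
[5, 7, 7]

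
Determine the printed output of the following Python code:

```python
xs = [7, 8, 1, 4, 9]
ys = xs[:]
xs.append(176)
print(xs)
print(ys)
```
[7, 8, 1, 4, 9, 176]
[7, 8, 1, 4, 9]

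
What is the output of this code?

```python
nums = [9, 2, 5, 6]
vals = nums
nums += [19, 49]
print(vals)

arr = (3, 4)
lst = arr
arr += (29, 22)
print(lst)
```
[9, 2, 5, 6, 19, 49]
(3, 4)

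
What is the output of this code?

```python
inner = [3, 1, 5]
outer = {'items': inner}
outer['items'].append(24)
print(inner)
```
[3, 1, 5, 24]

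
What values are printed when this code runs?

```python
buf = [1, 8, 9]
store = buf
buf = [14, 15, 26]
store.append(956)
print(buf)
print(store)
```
[14, 15, 26]
[1, 8, 9, 956]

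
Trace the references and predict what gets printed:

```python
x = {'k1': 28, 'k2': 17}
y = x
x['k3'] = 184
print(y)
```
{'k1': 28, 'k2': 17, 'k3': 184}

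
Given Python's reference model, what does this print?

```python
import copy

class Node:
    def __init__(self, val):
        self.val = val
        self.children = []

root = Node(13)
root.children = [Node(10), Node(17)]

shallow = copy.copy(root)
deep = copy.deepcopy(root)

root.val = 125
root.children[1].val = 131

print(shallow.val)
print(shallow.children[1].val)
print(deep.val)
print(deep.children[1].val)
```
13
131
13
17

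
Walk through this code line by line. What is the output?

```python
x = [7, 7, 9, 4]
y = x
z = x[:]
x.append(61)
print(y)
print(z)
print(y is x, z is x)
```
[7, 7, 9, 4, 61]
[7, 7, 9, 4]
True False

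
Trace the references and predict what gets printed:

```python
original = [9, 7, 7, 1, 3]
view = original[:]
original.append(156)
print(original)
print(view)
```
[9, 7, 7, 1, 3, 156]
[9, 7, 7, 1, 3]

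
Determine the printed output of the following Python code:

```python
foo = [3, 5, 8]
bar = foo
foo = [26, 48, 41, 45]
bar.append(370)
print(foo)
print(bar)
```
[26, 48, 41, 45]
[3, 5, 8, 370]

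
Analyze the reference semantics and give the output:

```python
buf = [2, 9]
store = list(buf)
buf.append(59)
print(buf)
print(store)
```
[2, 9, 59]
[2, 9]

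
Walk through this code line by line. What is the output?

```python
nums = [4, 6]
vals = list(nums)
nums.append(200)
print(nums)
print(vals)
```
[4, 6, 200]
[4, 6]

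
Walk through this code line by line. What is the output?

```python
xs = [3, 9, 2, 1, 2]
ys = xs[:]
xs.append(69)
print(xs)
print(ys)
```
[3, 9, 2, 1, 2, 69]
[3, 9, 2, 1, 2]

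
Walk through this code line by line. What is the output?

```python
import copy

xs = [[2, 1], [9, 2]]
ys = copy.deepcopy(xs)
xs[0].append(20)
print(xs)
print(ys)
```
[[2, 1, 20], [9, 2]]
[[2, 1], [9, 2]]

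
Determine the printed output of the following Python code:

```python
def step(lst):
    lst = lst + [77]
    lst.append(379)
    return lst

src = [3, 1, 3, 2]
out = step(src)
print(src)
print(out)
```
[3, 1, 3, 2]
[3, 1, 3, 2, 77, 379]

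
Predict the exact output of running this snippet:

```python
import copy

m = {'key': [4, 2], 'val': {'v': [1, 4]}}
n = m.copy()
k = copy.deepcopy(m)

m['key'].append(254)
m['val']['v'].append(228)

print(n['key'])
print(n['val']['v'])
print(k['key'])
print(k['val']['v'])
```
[4, 2, 254]
[1, 4, 228]
[4, 2]
[1, 4]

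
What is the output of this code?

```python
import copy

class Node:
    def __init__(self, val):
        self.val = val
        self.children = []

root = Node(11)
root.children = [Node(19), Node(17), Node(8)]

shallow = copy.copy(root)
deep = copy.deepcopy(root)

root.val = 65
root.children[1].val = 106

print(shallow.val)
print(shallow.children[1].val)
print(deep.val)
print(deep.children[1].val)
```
11
106
11
17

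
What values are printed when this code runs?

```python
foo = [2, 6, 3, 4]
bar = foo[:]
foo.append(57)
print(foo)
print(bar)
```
[2, 6, 3, 4, 57]
[2, 6, 3, 4]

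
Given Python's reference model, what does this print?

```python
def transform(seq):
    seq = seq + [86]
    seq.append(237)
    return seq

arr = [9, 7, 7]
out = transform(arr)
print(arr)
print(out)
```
[9, 7, 7]
[9, 7, 7, 86, 237]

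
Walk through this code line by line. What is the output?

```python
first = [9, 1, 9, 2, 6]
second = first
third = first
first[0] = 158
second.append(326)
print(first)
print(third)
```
[158, 1, 9, 2, 6, 326]
[158, 1, 9, 2, 6, 326]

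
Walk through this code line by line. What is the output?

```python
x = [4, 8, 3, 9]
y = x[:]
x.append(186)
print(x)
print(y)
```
[4, 8, 3, 9, 186]
[4, 8, 3, 9]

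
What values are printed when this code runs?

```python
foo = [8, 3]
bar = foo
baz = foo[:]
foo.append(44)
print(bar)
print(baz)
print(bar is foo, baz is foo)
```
[8, 3, 44]
[8, 3]
True False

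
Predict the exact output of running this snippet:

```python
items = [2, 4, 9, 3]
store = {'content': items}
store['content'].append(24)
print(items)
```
[2, 4, 9, 3, 24]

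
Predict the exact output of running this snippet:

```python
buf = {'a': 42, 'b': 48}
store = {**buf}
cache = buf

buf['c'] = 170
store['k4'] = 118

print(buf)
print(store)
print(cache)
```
{'a': 42, 'b': 48, 'c': 170}
{'a': 42, 'b': 48, 'k4': 118}
{'a': 42, 'b': 48, 'c': 170}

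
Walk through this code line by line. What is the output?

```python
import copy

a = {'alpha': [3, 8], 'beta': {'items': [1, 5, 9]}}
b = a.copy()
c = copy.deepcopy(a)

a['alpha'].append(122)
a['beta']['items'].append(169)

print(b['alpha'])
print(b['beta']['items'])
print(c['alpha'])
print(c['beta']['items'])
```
[3, 8, 122]
[1, 5, 9, 169]
[3, 8]
[1, 5, 9]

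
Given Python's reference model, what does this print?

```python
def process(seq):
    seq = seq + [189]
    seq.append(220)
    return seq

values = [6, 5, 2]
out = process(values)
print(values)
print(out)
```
[6, 5, 2]
[6, 5, 2, 189, 220]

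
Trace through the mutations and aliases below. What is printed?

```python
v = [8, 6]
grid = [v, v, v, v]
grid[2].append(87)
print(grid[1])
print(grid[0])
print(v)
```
[8, 6, 87]
[8, 6, 87]
[8, 6, 87]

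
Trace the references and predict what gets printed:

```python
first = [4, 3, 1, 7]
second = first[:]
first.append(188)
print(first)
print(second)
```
[4, 3, 1, 7, 188]
[4, 3, 1, 7]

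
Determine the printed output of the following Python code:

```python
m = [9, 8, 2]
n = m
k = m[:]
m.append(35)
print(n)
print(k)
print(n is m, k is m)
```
[9, 8, 2, 35]
[9, 8, 2]
True False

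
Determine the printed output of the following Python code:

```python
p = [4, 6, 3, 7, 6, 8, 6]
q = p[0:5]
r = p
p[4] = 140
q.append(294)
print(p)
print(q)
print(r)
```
[4, 6, 3, 7, 140, 8, 6]
[4, 6, 3, 7, 6, 294]
[4, 6, 3, 7, 140, 8, 6]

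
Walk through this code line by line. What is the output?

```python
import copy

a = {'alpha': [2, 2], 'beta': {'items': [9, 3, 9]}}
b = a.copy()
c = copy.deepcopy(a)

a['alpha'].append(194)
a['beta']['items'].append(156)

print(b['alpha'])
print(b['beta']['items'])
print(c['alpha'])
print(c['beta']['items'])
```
[2, 2, 194]
[9, 3, 9, 156]
[2, 2]
[9, 3, 9]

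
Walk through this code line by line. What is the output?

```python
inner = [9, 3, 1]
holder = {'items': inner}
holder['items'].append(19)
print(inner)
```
[9, 3, 1, 19]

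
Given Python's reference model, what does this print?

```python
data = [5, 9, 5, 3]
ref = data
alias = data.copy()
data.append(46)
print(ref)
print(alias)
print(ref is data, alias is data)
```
[5, 9, 5, 3, 46]
[5, 9, 5, 3]
True False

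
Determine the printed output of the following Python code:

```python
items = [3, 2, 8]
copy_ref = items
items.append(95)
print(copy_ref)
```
[3, 2, 8, 95]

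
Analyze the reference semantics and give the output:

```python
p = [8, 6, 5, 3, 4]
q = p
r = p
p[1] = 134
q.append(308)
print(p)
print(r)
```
[8, 134, 5, 3, 4, 308]
[8, 134, 5, 3, 4, 308]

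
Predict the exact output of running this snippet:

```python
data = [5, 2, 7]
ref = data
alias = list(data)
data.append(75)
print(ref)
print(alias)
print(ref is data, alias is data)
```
[5, 2, 7, 75]
[5, 2, 7]
True False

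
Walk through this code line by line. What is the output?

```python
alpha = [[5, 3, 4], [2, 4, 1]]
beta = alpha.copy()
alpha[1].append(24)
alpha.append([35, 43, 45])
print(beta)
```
[[5, 3, 4], [2, 4, 1, 24]]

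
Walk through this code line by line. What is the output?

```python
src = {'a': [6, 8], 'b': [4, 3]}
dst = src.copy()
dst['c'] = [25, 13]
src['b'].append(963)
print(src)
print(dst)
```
{'a': [6, 8], 'b': [4, 3, 963]}
{'a': [6, 8], 'b': [4, 3, 963], 'c': [25, 13]}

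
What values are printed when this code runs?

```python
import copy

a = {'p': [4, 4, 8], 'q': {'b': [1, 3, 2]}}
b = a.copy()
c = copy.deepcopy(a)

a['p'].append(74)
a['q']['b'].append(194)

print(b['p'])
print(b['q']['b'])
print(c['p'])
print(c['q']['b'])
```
[4, 4, 8, 74]
[1, 3, 2, 194]
[4, 4, 8]
[1, 3, 2]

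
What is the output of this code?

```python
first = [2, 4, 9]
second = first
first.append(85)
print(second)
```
[2, 4, 9, 85]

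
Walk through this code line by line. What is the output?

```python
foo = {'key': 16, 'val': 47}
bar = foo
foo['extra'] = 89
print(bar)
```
{'key': 16, 'val': 47, 'extra': 89}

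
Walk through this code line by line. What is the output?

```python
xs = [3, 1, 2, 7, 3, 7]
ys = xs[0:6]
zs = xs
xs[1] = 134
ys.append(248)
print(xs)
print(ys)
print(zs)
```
[3, 134, 2, 7, 3, 7]
[3, 1, 2, 7, 3, 7, 248]
[3, 134, 2, 7, 3, 7]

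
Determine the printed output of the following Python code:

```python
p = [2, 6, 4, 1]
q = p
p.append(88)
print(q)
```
[2, 6, 4, 1, 88]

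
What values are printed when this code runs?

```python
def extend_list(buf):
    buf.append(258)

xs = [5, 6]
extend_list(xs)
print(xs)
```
[5, 6, 258]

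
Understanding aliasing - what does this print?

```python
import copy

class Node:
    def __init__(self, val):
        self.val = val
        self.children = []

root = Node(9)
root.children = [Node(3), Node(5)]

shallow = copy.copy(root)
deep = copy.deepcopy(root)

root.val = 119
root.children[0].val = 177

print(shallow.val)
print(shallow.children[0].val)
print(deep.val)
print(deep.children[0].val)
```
9
177
9
3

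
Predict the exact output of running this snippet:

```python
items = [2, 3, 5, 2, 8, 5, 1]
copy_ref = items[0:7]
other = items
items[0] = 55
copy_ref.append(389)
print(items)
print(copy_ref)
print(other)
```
[55, 3, 5, 2, 8, 5, 1]
[2, 3, 5, 2, 8, 5, 1, 389]
[55, 3, 5, 2, 8, 5, 1]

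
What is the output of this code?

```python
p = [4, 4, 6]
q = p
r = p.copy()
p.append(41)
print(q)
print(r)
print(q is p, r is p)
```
[4, 4, 6, 41]
[4, 4, 6]
True False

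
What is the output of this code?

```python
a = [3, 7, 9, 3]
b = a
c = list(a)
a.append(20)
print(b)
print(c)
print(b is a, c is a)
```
[3, 7, 9, 3, 20]
[3, 7, 9, 3]
True False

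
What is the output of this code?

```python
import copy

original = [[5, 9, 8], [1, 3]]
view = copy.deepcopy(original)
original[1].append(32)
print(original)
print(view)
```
[[5, 9, 8], [1, 3, 32]]
[[5, 9, 8], [1, 3]]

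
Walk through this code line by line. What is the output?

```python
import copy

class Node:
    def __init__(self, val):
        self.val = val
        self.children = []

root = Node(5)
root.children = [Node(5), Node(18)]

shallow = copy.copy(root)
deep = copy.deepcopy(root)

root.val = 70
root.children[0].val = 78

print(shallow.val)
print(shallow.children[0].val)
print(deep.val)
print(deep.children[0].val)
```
5
78
5
5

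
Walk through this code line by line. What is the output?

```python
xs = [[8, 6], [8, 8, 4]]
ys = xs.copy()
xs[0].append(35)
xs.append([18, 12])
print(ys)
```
[[8, 6, 35], [8, 8, 4]]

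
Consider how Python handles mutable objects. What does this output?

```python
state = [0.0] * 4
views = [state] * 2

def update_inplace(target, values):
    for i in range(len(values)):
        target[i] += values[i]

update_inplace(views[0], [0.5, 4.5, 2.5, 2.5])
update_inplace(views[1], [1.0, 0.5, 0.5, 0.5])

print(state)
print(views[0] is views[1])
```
[1.5, 5.0, 3.0, 3.0]
True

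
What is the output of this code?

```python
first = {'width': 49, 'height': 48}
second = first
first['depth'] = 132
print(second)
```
{'width': 49, 'height': 48, 'depth': 132}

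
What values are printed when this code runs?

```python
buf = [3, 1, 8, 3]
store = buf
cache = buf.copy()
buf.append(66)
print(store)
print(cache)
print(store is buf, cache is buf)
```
[3, 1, 8, 3, 66]
[3, 1, 8, 3]
True False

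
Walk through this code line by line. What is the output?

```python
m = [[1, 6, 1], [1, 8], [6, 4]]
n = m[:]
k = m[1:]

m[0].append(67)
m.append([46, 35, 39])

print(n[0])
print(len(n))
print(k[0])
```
[1, 6, 1, 67]
3
[1, 8]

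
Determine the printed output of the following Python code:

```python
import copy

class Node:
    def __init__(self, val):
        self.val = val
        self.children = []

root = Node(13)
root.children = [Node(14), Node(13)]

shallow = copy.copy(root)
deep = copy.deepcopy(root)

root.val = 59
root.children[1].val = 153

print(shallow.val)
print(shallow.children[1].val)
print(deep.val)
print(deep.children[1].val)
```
13
153
13
13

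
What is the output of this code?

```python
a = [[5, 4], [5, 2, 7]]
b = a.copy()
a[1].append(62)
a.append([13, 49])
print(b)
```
[[5, 4], [5, 2, 7, 62]]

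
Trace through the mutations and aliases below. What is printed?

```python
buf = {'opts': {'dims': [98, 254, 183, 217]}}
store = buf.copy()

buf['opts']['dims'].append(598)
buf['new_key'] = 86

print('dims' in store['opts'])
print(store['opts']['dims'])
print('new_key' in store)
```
True
[98, 254, 183, 217, 598]
False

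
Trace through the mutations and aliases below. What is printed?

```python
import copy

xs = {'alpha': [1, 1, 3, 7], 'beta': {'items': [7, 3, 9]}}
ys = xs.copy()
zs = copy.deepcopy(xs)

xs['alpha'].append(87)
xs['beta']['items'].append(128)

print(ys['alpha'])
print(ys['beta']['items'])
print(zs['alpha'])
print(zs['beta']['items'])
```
[1, 1, 3, 7, 87]
[7, 3, 9, 128]
[1, 1, 3, 7]
[7, 3, 9]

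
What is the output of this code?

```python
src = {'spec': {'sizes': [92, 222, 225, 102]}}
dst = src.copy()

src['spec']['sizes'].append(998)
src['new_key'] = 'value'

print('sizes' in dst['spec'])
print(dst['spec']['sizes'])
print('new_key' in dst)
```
True
[92, 222, 225, 102, 998]
False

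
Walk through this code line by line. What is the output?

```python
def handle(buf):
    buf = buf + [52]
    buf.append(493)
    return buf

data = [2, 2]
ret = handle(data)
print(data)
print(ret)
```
[2, 2]
[2, 2, 52, 493]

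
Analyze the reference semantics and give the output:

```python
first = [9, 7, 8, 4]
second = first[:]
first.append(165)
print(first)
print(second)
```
[9, 7, 8, 4, 165]
[9, 7, 8, 4]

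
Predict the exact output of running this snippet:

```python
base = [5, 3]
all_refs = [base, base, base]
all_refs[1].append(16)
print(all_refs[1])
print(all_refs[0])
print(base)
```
[5, 3, 16]
[5, 3, 16]
[5, 3, 16]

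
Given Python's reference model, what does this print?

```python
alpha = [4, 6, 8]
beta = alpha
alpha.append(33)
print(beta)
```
[4, 6, 8, 33]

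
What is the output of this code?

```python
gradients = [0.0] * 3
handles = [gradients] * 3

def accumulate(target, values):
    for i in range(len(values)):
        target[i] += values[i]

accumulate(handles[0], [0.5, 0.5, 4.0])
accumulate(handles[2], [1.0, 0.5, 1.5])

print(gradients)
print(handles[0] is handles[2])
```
[1.5, 1.0, 5.5]
True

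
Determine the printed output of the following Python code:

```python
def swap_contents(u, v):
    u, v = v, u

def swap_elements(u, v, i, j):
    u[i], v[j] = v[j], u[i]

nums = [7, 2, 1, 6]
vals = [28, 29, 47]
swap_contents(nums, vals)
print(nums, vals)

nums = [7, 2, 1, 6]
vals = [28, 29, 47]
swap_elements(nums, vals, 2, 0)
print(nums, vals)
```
[7, 2, 1, 6] [28, 29, 47]
[7, 2, 28, 6] [1, 29, 47]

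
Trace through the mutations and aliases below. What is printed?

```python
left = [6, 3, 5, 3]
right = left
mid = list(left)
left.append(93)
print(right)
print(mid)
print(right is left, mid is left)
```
[6, 3, 5, 3, 93]
[6, 3, 5, 3]
True False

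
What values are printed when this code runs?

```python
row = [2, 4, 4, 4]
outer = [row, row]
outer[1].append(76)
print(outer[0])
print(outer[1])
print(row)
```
[2, 4, 4, 4, 76]
[2, 4, 4, 4, 76]
[2, 4, 4, 4, 76]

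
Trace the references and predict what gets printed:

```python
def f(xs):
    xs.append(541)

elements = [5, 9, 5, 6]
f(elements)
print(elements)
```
[5, 9, 5, 6, 541]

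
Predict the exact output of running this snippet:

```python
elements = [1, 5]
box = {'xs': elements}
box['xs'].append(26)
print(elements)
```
[1, 5, 26]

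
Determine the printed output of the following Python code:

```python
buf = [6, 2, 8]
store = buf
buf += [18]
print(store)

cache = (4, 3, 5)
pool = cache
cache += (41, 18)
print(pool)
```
[6, 2, 8, 18]
(4, 3, 5)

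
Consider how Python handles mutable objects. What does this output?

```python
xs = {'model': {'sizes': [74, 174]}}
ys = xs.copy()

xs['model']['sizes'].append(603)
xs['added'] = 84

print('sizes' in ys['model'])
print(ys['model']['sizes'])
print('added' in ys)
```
True
[74, 174, 603]
False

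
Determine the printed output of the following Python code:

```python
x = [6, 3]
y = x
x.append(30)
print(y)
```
[6, 3, 30]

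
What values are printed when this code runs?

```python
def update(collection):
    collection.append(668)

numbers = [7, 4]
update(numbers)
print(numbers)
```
[7, 4, 668]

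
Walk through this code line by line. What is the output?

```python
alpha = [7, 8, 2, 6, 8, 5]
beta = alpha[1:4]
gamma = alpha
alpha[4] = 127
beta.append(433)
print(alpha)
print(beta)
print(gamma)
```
[7, 8, 2, 6, 127, 5]
[8, 2, 6, 433]
[7, 8, 2, 6, 127, 5]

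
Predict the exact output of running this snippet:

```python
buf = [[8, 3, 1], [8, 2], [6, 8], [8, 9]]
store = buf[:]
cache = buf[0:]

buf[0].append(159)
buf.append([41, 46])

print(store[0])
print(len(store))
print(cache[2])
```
[8, 3, 1, 159]
4
[6, 8]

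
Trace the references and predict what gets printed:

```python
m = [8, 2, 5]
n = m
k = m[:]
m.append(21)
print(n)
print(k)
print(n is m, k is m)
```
[8, 2, 5, 21]
[8, 2, 5]
True False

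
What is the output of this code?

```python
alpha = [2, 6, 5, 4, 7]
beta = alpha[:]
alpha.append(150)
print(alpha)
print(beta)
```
[2, 6, 5, 4, 7, 150]
[2, 6, 5, 4, 7]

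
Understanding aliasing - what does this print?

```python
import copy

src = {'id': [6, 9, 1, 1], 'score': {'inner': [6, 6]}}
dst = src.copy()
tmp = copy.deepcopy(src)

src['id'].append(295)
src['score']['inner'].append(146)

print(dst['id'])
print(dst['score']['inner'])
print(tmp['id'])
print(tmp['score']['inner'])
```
[6, 9, 1, 1, 295]
[6, 6, 146]
[6, 9, 1, 1]
[6, 6]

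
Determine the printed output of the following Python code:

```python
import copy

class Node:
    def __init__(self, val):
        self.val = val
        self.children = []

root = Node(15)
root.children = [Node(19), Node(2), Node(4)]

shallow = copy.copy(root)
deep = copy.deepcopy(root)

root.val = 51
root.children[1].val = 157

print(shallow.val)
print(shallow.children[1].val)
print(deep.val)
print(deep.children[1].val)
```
15
157
15
2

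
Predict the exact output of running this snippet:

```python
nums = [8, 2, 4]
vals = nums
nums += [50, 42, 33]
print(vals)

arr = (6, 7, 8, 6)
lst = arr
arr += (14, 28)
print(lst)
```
[8, 2, 4, 50, 42, 33]
(6, 7, 8, 6)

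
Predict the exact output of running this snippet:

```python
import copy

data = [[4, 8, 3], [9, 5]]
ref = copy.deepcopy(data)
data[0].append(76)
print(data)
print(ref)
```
[[4, 8, 3, 76], [9, 5]]
[[4, 8, 3], [9, 5]]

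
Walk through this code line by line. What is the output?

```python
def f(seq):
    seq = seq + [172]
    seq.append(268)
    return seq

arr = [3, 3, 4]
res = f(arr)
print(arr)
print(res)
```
[3, 3, 4]
[3, 3, 4, 172, 268]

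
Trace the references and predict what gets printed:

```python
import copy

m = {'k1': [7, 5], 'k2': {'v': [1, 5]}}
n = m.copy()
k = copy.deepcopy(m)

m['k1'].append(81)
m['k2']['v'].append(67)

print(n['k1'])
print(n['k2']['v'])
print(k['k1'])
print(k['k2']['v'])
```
[7, 5, 81]
[1, 5, 67]
[7, 5]
[1, 5]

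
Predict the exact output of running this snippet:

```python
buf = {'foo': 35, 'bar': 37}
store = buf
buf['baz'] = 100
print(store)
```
{'foo': 35, 'bar': 37, 'baz': 100}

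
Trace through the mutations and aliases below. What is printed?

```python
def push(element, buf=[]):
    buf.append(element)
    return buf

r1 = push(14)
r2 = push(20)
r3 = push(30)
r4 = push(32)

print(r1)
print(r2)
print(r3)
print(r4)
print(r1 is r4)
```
[14, 20, 30, 32]
[14, 20, 30, 32]
[14, 20, 30, 32]
[14, 20, 30, 32]
True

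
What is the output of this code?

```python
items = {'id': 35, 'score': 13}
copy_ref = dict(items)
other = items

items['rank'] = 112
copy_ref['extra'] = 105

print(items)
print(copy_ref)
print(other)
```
{'id': 35, 'score': 13, 'rank': 112}
{'id': 35, 'score': 13, 'extra': 105}
{'id': 35, 'score': 13, 'rank': 112}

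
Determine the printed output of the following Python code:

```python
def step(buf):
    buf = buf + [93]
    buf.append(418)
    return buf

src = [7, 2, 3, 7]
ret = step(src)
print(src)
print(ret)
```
[7, 2, 3, 7]
[7, 2, 3, 7, 93, 418]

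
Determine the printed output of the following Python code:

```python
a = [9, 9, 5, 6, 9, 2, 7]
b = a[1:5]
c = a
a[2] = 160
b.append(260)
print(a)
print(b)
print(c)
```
[9, 9, 160, 6, 9, 2, 7]
[9, 5, 6, 9, 260]
[9, 9, 160, 6, 9, 2, 7]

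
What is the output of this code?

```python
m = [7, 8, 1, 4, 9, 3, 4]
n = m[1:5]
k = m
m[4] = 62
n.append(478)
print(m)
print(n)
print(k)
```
[7, 8, 1, 4, 62, 3, 4]
[8, 1, 4, 9, 478]
[7, 8, 1, 4, 62, 3, 4]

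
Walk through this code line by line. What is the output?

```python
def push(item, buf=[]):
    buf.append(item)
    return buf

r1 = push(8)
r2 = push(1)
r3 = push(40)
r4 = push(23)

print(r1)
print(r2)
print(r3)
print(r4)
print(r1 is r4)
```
[8, 1, 40, 23]
[8, 1, 40, 23]
[8, 1, 40, 23]
[8, 1, 40, 23]
True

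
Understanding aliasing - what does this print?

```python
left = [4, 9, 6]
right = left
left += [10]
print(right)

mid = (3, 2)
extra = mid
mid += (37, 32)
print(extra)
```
[4, 9, 6, 10]
(3, 2)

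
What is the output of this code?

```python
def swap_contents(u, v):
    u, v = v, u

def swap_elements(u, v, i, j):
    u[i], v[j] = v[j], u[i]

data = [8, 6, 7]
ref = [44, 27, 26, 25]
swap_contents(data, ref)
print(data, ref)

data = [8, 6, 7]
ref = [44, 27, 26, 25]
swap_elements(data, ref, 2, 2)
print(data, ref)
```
[8, 6, 7] [44, 27, 26, 25]
[8, 6, 26] [44, 27, 7, 25]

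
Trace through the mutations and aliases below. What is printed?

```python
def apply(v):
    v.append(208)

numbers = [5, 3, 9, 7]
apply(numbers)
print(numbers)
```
[5, 3, 9, 7, 208]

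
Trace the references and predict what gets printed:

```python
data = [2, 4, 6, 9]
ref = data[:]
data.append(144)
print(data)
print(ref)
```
[2, 4, 6, 9, 144]
[2, 4, 6, 9]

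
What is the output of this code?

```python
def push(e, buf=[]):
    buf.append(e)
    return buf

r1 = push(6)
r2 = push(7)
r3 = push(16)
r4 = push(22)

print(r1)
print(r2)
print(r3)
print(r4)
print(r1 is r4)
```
[6, 7, 16, 22]
[6, 7, 16, 22]
[6, 7, 16, 22]
[6, 7, 16, 22]
True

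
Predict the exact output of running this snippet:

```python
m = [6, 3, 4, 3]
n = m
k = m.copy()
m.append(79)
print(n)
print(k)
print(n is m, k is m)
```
[6, 3, 4, 3, 79]
[6, 3, 4, 3]
True False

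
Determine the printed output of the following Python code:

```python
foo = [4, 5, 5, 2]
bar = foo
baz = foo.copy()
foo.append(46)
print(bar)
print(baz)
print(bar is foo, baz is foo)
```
[4, 5, 5, 2, 46]
[4, 5, 5, 2]
True False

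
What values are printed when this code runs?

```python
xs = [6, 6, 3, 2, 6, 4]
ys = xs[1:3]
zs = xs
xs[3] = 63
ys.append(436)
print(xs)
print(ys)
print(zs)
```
[6, 6, 3, 63, 6, 4]
[6, 3, 436]
[6, 6, 3, 63, 6, 4]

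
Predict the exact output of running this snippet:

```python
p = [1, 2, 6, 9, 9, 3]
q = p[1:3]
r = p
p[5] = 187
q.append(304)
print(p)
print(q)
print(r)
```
[1, 2, 6, 9, 9, 187]
[2, 6, 304]
[1, 2, 6, 9, 9, 187]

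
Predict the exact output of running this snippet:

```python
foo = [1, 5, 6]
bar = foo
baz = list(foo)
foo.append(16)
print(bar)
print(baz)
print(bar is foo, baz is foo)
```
[1, 5, 6, 16]
[1, 5, 6]
True False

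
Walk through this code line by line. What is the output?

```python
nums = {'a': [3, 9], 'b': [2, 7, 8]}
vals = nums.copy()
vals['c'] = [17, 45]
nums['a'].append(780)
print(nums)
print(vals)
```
{'a': [3, 9, 780], 'b': [2, 7, 8]}
{'a': [3, 9, 780], 'b': [2, 7, 8], 'c': [17, 45]}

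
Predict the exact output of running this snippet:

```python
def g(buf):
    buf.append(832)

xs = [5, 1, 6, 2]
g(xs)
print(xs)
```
[5, 1, 6, 2, 832]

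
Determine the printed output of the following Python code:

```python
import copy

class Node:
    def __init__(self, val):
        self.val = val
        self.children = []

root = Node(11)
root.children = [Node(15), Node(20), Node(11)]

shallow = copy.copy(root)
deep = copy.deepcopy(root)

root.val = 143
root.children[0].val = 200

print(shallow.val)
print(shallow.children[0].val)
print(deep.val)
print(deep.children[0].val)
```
11
200
11
15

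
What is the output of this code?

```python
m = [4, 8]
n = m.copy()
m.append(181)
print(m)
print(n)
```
[4, 8, 181]
[4, 8]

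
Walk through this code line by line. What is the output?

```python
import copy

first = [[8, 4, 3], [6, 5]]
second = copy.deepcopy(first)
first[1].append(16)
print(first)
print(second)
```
[[8, 4, 3], [6, 5, 16]]
[[8, 4, 3], [6, 5]]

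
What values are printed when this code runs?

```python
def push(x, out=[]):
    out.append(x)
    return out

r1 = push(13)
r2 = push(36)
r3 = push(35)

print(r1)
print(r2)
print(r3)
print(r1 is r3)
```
[13, 36, 35]
[13, 36, 35]
[13, 36, 35]
True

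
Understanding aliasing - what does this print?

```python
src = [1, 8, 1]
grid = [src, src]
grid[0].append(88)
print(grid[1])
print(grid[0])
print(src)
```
[1, 8, 1, 88]
[1, 8, 1, 88]
[1, 8, 1, 88]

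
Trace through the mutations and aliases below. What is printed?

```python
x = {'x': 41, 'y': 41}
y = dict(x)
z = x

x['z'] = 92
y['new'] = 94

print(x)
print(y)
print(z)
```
{'x': 41, 'y': 41, 'z': 92}
{'x': 41, 'y': 41, 'new': 94}
{'x': 41, 'y': 41, 'z': 92}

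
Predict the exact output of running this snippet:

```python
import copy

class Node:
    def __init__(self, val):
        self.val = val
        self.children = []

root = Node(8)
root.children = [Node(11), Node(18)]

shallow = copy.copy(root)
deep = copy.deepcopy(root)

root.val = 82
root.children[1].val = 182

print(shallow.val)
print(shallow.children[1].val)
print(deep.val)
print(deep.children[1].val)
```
8
182
8
18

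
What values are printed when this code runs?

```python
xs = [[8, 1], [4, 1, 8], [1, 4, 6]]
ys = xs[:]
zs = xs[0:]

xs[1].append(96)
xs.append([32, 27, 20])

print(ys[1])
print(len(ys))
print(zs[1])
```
[4, 1, 8, 96]
3
[4, 1, 8, 96]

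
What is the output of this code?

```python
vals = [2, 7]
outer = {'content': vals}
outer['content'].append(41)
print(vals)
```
[2, 7, 41]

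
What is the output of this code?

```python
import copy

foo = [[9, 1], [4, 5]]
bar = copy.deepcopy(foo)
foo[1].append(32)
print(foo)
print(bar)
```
[[9, 1], [4, 5, 32]]
[[9, 1], [4, 5]]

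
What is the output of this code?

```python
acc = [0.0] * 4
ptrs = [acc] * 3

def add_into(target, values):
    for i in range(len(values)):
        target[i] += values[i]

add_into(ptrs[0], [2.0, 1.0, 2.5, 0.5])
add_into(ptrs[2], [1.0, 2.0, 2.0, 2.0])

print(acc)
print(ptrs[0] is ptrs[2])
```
[3.0, 3.0, 4.5, 2.5]
True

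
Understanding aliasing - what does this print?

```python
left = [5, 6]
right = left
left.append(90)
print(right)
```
[5, 6, 90]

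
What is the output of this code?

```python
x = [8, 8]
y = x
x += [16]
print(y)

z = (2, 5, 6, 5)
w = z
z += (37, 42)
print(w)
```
[8, 8, 16]
(2, 5, 6, 5)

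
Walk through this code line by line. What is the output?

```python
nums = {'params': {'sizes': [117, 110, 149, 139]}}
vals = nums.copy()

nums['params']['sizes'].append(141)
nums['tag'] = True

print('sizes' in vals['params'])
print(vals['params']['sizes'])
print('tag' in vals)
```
True
[117, 110, 149, 139, 141]
False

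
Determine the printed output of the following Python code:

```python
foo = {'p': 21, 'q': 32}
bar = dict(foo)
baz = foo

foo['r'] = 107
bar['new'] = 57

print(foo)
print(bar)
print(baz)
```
{'p': 21, 'q': 32, 'r': 107}
{'p': 21, 'q': 32, 'new': 57}
{'p': 21, 'q': 32, 'r': 107}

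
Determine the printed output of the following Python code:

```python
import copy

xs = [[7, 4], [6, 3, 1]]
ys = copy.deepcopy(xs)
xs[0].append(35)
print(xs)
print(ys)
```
[[7, 4, 35], [6, 3, 1]]
[[7, 4], [6, 3, 1]]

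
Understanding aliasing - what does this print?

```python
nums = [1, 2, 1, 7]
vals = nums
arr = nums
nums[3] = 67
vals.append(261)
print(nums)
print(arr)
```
[1, 2, 1, 67, 261]
[1, 2, 1, 67, 261]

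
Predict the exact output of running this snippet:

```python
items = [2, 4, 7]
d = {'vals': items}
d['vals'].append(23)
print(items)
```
[2, 4, 7, 23]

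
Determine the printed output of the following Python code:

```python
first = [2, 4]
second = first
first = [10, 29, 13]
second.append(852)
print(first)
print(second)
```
[10, 29, 13]
[2, 4, 852]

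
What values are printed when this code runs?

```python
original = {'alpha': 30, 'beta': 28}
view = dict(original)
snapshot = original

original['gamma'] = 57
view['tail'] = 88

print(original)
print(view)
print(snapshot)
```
{'alpha': 30, 'beta': 28, 'gamma': 57}
{'alpha': 30, 'beta': 28, 'tail': 88}
{'alpha': 30, 'beta': 28, 'gamma': 57}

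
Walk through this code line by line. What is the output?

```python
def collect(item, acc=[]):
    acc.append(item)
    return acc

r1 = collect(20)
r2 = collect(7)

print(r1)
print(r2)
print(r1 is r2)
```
[20, 7]
[20, 7]
True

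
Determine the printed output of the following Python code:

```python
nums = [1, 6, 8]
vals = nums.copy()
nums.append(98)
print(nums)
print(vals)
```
[1, 6, 8, 98]
[1, 6, 8]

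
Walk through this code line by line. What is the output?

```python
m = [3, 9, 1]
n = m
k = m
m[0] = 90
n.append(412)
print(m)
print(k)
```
[90, 9, 1, 412]
[90, 9, 1, 412]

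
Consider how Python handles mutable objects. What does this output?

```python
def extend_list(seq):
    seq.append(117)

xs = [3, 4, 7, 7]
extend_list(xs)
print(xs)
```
[3, 4, 7, 7, 117]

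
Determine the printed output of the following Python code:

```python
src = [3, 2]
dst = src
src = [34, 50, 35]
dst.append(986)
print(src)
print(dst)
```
[34, 50, 35]
[3, 2, 986]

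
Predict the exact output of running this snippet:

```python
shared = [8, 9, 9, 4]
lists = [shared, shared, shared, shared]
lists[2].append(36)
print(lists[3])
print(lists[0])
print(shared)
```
[8, 9, 9, 4, 36]
[8, 9, 9, 4, 36]
[8, 9, 9, 4, 36]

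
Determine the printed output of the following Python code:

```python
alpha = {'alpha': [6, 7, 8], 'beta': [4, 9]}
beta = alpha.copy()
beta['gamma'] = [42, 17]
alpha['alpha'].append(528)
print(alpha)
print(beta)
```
{'alpha': [6, 7, 8, 528], 'beta': [4, 9]}
{'alpha': [6, 7, 8, 528], 'beta': [4, 9], 'gamma': [42, 17]}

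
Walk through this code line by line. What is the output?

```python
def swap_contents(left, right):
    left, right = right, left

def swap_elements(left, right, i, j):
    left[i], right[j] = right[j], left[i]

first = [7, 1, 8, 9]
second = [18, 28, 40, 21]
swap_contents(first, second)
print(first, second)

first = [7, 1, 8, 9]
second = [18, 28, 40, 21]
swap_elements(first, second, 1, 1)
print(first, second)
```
[7, 1, 8, 9] [18, 28, 40, 21]
[7, 28, 8, 9] [18, 1, 40, 21]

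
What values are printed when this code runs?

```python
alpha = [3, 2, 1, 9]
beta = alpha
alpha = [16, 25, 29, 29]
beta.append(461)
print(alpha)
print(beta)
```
[16, 25, 29, 29]
[3, 2, 1, 9, 461]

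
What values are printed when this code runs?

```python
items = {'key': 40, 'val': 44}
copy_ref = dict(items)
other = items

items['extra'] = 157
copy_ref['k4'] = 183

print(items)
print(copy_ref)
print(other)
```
{'key': 40, 'val': 44, 'extra': 157}
{'key': 40, 'val': 44, 'k4': 183}
{'key': 40, 'val': 44, 'extra': 157}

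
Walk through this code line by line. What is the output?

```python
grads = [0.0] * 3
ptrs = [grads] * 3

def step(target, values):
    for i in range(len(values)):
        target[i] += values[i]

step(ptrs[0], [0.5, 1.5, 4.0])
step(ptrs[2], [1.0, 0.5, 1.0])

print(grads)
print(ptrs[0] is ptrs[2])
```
[1.5, 2.0, 5.0]
True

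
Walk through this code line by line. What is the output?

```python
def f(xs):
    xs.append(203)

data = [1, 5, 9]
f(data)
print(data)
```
[1, 5, 9, 203]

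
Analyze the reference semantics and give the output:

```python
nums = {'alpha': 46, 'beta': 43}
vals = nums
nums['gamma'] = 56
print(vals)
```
{'alpha': 46, 'beta': 43, 'gamma': 56}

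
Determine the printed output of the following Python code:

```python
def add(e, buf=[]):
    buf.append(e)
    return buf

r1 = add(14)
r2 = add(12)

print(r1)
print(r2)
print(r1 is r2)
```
[14, 12]
[14, 12]
True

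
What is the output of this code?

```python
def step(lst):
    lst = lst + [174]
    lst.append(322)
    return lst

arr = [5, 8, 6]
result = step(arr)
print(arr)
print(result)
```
[5, 8, 6]
[5, 8, 6, 174, 322]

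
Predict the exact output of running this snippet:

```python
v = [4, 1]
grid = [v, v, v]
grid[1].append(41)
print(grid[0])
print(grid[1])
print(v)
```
[4, 1, 41]
[4, 1, 41]
[4, 1, 41]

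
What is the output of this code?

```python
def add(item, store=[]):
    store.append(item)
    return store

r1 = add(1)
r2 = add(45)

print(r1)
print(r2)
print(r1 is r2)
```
[1, 45]
[1, 45]
True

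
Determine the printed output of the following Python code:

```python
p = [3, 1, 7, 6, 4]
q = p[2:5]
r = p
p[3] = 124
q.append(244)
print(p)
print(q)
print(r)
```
[3, 1, 7, 124, 4]
[7, 6, 4, 244]
[3, 1, 7, 124, 4]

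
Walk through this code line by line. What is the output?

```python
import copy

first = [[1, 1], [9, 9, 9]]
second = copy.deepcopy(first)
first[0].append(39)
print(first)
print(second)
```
[[1, 1, 39], [9, 9, 9]]
[[1, 1], [9, 9, 9]]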